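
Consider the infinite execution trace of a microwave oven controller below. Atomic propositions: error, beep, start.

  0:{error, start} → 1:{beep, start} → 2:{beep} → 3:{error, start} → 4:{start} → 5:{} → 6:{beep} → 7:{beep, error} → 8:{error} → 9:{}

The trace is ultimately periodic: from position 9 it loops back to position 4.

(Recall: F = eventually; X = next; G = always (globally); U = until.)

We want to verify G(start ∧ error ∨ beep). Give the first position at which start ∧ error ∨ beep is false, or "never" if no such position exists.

4

Check start ∧ error ∨ beep at each position in order: 0 ✓, 1 ✓, 2 ✓, 3 ✓.
At position 4 the labels are {start}, so start ∧ error ∨ beep is false there. This is the first violation.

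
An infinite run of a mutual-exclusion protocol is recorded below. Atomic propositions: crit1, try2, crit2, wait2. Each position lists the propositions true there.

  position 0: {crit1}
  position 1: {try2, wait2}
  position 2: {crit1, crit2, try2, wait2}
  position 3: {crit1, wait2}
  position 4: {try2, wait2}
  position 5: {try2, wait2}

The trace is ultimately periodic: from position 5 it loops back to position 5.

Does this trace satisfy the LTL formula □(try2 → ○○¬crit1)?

try2 → ○○¬crit1 must hold at every position from 0 onward. It fails at position 1, so □(try2 → ○○¬crit1) is false.
Positions where try2 holds: 1, 2, 4, 5.
Check ○○¬crit1 at each: 1→fails, 2→ok, 4→ok, 5→ok.

Does not hold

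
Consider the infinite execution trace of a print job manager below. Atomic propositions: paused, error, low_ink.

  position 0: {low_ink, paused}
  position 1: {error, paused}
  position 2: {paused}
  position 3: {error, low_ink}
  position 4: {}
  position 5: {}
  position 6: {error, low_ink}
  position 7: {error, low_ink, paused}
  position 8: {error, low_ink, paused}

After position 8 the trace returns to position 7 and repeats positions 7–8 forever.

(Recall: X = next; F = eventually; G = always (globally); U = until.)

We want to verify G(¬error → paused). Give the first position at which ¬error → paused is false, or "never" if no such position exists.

4

Check ¬error → paused at each position in order: 0 ✓, 1 ✓, 2 ✓, 3 ✓.
At position 4 the labels are {}, so ¬error → paused is false there. This is the first violation.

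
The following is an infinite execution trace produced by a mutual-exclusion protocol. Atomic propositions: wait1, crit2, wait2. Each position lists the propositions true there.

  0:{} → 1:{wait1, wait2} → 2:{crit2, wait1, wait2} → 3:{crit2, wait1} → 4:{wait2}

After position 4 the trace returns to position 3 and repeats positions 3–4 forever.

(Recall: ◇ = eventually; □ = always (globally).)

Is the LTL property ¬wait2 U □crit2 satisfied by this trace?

Violated

Walking from position 0: at position 1, □crit2 has not yet held and ¬wait2 fails, so ¬wait2 U □crit2 is false.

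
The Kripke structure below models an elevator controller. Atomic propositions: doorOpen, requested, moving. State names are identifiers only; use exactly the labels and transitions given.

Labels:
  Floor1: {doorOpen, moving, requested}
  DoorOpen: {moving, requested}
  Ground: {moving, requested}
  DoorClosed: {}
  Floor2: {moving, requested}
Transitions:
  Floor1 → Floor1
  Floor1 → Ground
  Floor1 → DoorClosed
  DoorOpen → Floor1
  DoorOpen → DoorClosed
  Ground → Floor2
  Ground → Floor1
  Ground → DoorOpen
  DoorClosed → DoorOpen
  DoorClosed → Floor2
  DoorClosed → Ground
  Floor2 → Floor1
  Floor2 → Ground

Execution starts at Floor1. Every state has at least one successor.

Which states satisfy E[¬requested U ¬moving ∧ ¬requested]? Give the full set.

States satisfying ¬requested: {DoorClosed}.
States satisfying ¬moving ∧ ¬requested: {DoorClosed}.
States satisfying E[¬requested U ¬moving ∧ ¬requested]: {DoorClosed}.

{DoorClosed}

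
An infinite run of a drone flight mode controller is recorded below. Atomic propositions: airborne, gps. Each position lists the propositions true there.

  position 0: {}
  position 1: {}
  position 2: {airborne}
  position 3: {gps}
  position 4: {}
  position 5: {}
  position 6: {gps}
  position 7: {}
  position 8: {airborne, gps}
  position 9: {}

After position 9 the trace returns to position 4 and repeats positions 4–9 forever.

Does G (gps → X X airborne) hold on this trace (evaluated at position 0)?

Violated

gps → X X airborne must hold at every position from 0 onward. It fails at position 3, so G (gps → X X airborne) is false.
Positions where gps holds: 3, 6, 8.
Check X X airborne at each: 3→fails, 6→ok, 8→fails.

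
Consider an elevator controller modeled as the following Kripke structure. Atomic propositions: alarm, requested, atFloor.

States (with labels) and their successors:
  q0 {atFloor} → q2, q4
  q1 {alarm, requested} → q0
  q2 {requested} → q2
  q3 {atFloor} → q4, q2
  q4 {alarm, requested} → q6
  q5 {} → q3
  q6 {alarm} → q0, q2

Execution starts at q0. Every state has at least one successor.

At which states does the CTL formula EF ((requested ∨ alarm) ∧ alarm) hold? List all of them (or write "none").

{q0, q1, q3, q4, q5, q6}

States satisfying (requested ∨ alarm) ∧ alarm: {q1, q4, q6}.
States satisfying EF ((requested ∨ alarm) ∧ alarm): {q0, q1, q3, q4, q5, q6}.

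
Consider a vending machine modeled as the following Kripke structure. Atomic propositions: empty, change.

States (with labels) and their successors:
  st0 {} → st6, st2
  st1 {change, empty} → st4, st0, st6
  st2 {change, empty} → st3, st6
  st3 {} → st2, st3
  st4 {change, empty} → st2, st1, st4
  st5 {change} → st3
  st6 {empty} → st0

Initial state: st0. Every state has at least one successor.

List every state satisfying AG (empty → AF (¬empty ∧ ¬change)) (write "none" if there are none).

{st0, st2, st3, st5, st6}

States satisfying empty → AF (¬empty ∧ ¬change): {st0, st2, st3, st5, st6}.
States satisfying AG (empty → AF (¬empty ∧ ¬change)): {st0, st2, st3, st5, st6}.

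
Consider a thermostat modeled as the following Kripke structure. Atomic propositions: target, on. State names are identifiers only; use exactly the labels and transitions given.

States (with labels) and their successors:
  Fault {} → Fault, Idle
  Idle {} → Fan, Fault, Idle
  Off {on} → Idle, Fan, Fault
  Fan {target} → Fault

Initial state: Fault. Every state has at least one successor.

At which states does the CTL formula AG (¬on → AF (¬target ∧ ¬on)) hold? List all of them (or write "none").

States satisfying ¬on → AF (¬target ∧ ¬on): {Fault, Idle, Off, Fan}.
States satisfying AG (¬on → AF (¬target ∧ ¬on)): {Fault, Idle, Off, Fan}.

{Fault, Idle, Off, Fan}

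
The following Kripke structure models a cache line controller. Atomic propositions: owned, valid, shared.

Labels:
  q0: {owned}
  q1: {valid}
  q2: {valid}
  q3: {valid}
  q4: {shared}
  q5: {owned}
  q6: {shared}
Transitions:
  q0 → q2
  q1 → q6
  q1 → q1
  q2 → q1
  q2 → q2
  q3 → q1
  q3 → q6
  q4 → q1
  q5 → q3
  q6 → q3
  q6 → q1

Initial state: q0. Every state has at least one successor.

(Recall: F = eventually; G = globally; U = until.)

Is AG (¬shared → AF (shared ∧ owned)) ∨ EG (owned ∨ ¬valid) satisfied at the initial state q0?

No

States satisfying ¬shared → AF (shared ∧ owned): {q4, q6}.
States satisfying AG (¬shared → AF (shared ∧ owned)): ∅.
States satisfying owned ∨ ¬valid: {q0, q4, q5, q6}.
States satisfying EG (owned ∨ ¬valid): ∅.
States satisfying AG (¬shared → AF (shared ∧ owned)) ∨ EG (owned ∨ ¬valid): ∅.
q0 ∉ Sat(AG (¬shared → AF (shared ∧ owned)) ∨ EG (owned ∨ ¬valid)).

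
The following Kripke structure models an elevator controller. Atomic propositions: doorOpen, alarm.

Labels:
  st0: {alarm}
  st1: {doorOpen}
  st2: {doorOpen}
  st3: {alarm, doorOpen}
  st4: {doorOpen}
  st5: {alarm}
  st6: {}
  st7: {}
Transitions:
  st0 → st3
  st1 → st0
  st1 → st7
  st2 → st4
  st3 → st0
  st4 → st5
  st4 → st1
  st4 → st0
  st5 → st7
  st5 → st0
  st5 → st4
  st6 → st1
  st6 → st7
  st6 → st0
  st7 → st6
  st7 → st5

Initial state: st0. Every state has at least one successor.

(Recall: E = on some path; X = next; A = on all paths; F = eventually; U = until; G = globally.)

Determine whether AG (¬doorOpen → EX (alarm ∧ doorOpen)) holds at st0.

Satisfied

States satisfying ¬doorOpen → EX (alarm ∧ doorOpen): {st0, st1, st2, st3, st4}.
States satisfying AG (¬doorOpen → EX (alarm ∧ doorOpen)): {st0, st3}.
Every state reachable from st0 satisfies ¬doorOpen → EX (alarm ∧ doorOpen).
st0 ∈ Sat(AG (¬doorOpen → EX (alarm ∧ doorOpen))).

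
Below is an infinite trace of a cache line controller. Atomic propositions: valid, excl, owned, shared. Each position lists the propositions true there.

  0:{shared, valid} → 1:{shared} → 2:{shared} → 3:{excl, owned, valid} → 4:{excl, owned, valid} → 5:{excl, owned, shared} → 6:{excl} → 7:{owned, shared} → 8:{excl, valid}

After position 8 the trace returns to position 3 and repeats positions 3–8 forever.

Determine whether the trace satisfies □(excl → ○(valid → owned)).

excl → ○(valid → owned) holds at every position 0..8, and those are all positions ever visited, so □(excl → ○(valid → owned)) holds.
Positions where excl holds: 3, 4, 5, 6, 8.
Check ○(valid → owned) at each: 3→ok, 4→ok, 5→ok, 6→ok, 8→ok.

Satisfied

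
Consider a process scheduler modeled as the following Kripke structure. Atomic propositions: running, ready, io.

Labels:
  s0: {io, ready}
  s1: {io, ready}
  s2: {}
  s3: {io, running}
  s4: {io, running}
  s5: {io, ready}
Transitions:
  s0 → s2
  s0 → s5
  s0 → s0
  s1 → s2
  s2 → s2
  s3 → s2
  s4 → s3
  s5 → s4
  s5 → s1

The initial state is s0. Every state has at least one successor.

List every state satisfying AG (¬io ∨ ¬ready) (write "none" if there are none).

States satisfying ¬io ∨ ¬ready: {s2, s3, s4}.
States satisfying AG (¬io ∨ ¬ready): {s2, s3, s4}.

{s2, s3, s4}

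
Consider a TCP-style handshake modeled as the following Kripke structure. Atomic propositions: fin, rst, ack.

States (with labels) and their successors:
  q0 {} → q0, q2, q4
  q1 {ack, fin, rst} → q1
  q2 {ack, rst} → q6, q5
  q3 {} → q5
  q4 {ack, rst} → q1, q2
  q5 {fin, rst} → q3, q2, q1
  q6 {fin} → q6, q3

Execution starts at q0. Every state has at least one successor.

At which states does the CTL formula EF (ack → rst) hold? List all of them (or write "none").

States satisfying ack → rst: {q0, q1, q2, q3, q4, q5, q6}.
States satisfying EF (ack → rst): {q0, q1, q2, q3, q4, q5, q6}.

{q0, q1, q2, q3, q4, q5, q6}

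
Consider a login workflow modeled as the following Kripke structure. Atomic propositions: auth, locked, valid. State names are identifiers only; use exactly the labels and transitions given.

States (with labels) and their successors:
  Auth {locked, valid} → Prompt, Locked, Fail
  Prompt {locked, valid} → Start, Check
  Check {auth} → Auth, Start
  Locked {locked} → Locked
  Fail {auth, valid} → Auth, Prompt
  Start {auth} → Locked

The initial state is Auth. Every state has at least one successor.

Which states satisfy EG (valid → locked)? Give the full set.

States satisfying valid → locked: {Auth, Prompt, Check, Locked, Start}.
States satisfying EG (valid → locked): {Auth, Prompt, Check, Locked, Start}.

{Auth, Prompt, Check, Locked, Start}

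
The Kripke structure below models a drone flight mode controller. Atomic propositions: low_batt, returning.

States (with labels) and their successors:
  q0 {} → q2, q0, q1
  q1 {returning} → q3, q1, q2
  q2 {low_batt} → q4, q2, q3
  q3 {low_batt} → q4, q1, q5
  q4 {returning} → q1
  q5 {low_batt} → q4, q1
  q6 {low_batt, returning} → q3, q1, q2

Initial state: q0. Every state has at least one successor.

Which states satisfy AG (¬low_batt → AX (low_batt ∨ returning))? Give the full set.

{q1, q2, q3, q4, q5, q6}

States satisfying ¬low_batt → AX (low_batt ∨ returning): {q1, q2, q3, q4, q5, q6}.
States satisfying AG (¬low_batt → AX (low_batt ∨ returning)): {q1, q2, q3, q4, q5, q6}.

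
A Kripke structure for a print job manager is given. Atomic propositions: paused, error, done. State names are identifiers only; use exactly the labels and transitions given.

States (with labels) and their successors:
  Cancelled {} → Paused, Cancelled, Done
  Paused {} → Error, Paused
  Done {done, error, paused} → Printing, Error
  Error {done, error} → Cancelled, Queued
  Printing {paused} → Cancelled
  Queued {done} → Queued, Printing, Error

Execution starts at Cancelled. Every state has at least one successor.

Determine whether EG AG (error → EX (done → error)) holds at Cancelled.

States satisfying AG (error → EX (done → error)): {Cancelled, Paused, Done, Error, Printing, Queued}.
States satisfying EG AG (error → EX (done → error)): {Cancelled, Paused, Done, Error, Printing, Queued}.
Cancelled ∈ Sat(EG AG (error → EX (done → error))).

Yes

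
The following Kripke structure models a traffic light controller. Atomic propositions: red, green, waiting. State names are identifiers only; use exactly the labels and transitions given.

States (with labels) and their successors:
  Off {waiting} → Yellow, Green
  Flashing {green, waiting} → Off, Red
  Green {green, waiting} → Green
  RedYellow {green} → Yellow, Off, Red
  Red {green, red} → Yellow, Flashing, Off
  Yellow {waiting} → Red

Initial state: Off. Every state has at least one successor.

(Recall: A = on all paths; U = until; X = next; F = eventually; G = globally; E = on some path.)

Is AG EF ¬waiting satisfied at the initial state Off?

No

States satisfying EF ¬waiting: {Off, Flashing, RedYellow, Red, Yellow}.
States satisfying AG EF ¬waiting: ∅.
Green is reachable from Off and violates EF ¬waiting, so AG fails at Off.
Off ∉ Sat(AG EF ¬waiting).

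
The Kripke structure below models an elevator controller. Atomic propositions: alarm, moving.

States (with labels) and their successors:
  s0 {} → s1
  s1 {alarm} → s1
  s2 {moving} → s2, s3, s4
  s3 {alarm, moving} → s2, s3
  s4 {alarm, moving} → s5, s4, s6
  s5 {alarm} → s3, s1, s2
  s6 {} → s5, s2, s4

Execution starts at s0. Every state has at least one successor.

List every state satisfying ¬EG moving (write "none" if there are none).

{s0, s1, s5, s6}

States satisfying moving: {s2, s3, s4}.
States satisfying EG moving: {s2, s3, s4}.
States satisfying ¬EG moving: {s0, s1, s5, s6}.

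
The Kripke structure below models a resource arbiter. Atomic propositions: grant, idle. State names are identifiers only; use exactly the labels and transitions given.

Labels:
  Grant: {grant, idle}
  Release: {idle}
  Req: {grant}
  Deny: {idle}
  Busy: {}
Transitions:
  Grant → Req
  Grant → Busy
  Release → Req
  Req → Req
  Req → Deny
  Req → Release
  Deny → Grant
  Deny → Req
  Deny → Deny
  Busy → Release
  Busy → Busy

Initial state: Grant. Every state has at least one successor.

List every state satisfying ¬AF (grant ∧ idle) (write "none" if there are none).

{Release, Req, Deny, Busy}

States satisfying grant ∧ idle: {Grant}.
States satisfying AF (grant ∧ idle): {Grant}.
States satisfying ¬AF (grant ∧ idle): {Release, Req, Deny, Busy}.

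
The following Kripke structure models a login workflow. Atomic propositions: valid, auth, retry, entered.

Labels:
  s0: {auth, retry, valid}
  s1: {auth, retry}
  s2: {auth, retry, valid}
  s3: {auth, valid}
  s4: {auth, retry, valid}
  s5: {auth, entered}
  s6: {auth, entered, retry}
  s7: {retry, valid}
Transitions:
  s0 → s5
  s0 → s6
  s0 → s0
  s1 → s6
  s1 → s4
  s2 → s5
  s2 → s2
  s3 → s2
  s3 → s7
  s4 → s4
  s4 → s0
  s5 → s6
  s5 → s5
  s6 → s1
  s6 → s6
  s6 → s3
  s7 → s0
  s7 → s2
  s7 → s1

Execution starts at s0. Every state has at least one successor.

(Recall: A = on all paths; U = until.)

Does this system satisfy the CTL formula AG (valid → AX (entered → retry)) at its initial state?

States satisfying valid → AX (entered → retry): {s1, s3, s4, s5, s6, s7}.
States satisfying AG (valid → AX (entered → retry)): ∅.
s0 is reachable from s0 and violates valid → AX (entered → retry), so AG fails at s0.
s0 ∉ Sat(AG (valid → AX (entered → retry))).

Violated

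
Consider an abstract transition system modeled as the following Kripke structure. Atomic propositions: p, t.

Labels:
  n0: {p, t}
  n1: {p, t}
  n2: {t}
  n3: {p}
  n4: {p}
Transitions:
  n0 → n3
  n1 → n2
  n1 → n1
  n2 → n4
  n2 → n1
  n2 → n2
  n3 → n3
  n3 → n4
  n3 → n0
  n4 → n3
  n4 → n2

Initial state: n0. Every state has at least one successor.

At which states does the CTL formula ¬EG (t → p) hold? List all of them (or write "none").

{n2}

States satisfying t → p: {n0, n1, n3, n4}.
States satisfying EG (t → p): {n0, n1, n3, n4}.
States satisfying ¬EG (t → p): {n2}.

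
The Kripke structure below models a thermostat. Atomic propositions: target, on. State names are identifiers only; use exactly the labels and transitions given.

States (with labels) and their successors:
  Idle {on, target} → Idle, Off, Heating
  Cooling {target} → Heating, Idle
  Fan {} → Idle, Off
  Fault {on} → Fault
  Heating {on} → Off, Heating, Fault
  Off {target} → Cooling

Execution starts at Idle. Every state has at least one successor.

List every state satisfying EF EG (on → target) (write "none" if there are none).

{Idle, Cooling, Fan, Heating, Off}

States satisfying EG (on → target): {Idle, Cooling, Fan, Off}.
States satisfying EF EG (on → target): {Idle, Cooling, Fan, Heating, Off}.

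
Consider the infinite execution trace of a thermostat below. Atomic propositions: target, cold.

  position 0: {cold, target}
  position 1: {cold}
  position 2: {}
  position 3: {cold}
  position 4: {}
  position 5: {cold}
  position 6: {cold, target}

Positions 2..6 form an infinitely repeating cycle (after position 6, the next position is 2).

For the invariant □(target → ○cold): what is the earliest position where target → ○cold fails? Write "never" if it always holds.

Check target → ○cold at each position in order: 0 ✓, 1 ✓, 2 ✓, 3 ✓, 4 ✓, 5 ✓.
At position 6 the labels are {cold, target} and the next position 2 has {}, so target → ○cold is false there. This is the first violation.

6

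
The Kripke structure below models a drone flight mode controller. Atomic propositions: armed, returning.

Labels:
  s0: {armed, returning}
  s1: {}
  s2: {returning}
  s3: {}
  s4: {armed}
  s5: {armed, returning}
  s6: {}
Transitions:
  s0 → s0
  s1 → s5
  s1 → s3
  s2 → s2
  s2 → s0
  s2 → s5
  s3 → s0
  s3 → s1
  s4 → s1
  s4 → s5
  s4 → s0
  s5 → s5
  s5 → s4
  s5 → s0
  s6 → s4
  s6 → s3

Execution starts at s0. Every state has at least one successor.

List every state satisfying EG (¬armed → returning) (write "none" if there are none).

{s0, s2, s4, s5}

States satisfying ¬armed → returning: {s0, s2, s4, s5}.
States satisfying EG (¬armed → returning): {s0, s2, s4, s5}.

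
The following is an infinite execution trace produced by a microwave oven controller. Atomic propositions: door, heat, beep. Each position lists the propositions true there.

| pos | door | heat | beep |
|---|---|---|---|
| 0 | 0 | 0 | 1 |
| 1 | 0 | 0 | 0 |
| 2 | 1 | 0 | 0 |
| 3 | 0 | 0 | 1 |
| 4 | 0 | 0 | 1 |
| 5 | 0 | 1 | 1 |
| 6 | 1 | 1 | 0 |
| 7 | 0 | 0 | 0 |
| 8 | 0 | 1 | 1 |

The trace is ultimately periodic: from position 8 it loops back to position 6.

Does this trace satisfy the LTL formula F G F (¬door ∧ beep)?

G F (¬door ∧ beep) holds at position 0, which is reachable from 0, so F G F (¬door ∧ beep) holds.

Satisfied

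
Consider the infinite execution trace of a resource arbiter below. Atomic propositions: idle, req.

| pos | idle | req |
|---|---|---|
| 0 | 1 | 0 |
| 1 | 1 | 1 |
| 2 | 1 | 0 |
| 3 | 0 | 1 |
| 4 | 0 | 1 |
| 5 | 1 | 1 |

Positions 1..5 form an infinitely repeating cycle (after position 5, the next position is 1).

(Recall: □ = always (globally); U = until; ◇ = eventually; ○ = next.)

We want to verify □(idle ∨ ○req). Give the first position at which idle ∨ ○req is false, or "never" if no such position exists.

idle ∨ ○req holds at every position 0..5, and those are all the positions the trace ever visits, so the invariant □(idle ∨ ○req) is never violated.

never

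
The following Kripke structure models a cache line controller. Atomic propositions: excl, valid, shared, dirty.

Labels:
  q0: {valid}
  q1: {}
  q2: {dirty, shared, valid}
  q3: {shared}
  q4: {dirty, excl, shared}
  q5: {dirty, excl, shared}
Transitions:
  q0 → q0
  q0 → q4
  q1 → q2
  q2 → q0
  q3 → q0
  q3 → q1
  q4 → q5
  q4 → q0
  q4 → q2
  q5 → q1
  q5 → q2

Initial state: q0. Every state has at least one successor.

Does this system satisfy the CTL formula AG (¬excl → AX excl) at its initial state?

States satisfying ¬excl → AX excl: {q4, q5}.
States satisfying AG (¬excl → AX excl): ∅.
q0 is reachable from q0 and violates ¬excl → AX excl, so AG fails at q0.
q0 ∉ Sat(AG (¬excl → AX excl)).

No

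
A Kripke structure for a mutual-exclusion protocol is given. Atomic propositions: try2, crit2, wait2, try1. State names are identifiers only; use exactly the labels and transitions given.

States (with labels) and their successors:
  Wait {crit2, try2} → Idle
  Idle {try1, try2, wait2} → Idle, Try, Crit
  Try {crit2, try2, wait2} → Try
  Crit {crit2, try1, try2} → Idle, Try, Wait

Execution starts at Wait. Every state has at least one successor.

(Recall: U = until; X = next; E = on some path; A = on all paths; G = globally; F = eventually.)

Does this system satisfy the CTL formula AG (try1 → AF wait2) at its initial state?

Satisfied

States satisfying try1 → AF wait2: {Wait, Idle, Try, Crit}.
States satisfying AG (try1 → AF wait2): {Wait, Idle, Try, Crit}.
Every state reachable from Wait satisfies try1 → AF wait2.
Wait ∈ Sat(AG (try1 → AF wait2)).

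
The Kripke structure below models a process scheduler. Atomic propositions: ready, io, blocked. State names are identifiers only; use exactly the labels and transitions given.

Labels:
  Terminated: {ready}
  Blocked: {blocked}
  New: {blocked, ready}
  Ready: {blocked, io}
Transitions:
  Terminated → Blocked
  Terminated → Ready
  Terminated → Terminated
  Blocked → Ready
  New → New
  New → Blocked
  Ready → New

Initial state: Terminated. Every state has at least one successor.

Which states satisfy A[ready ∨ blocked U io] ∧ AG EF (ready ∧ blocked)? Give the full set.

{Blocked, Ready}

States satisfying ready ∨ blocked: {Terminated, Blocked, New, Ready}.
States satisfying io: {Ready}.
States satisfying A[ready ∨ blocked U io]: {Blocked, Ready}.
States satisfying EF (ready ∧ blocked): {Terminated, Blocked, New, Ready}.
States satisfying AG EF (ready ∧ blocked): {Terminated, Blocked, New, Ready}.
States satisfying A[ready ∨ blocked U io] ∧ AG EF (ready ∧ blocked): {Blocked, Ready}.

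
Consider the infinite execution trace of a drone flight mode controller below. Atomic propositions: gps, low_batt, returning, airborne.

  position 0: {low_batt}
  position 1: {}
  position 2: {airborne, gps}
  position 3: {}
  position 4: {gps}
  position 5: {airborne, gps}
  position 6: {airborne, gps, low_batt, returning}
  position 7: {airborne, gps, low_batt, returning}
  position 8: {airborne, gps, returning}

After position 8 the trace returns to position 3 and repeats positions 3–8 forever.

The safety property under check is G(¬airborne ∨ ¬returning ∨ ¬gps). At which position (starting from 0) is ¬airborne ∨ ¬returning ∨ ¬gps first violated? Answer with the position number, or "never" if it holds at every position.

Check ¬airborne ∨ ¬returning ∨ ¬gps at each position in order: 0 ✓, 1 ✓, 2 ✓, 3 ✓, 4 ✓, 5 ✓.
At position 6 the labels are {airborne, gps, low_batt, returning}, so ¬airborne ∨ ¬returning ∨ ¬gps is false there. This is the first violation.

6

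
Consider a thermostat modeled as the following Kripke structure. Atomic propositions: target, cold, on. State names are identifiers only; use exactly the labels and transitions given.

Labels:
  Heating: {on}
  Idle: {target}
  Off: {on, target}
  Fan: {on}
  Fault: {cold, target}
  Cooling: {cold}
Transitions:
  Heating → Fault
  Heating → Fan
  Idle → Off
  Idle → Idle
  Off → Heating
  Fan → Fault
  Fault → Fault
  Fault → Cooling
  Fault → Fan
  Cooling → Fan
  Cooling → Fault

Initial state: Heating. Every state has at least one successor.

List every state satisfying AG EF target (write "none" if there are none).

{Heating, Idle, Off, Fan, Fault, Cooling}

States satisfying EF target: {Heating, Idle, Off, Fan, Fault, Cooling}.
States satisfying AG EF target: {Heating, Idle, Off, Fan, Fault, Cooling}.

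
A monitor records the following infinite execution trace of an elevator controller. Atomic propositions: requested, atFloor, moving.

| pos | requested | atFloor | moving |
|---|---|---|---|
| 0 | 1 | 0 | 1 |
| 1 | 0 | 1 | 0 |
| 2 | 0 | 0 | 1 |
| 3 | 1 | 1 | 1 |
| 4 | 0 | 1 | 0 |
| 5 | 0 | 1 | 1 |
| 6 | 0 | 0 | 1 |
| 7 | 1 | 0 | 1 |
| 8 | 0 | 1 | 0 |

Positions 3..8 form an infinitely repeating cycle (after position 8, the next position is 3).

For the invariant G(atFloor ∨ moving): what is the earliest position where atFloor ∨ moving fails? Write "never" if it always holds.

never

atFloor ∨ moving holds at every position 0..8, and those are all the positions the trace ever visits, so the invariant G(atFloor ∨ moving) is never violated.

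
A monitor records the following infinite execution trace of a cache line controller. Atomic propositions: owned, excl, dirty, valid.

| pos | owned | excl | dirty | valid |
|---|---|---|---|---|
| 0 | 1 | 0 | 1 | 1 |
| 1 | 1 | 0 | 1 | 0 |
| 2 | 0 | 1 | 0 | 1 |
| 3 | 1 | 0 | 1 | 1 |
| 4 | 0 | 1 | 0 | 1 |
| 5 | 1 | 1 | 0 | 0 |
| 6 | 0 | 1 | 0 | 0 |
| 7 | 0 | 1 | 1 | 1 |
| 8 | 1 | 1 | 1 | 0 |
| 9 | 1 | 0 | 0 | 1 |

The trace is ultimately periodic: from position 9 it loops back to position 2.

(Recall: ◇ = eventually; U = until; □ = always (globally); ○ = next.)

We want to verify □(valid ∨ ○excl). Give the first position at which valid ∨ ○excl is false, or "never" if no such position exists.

Check valid ∨ ○excl at each position in order: 0 ✓, 1 ✓, 2 ✓, 3 ✓, 4 ✓, 5 ✓, 6 ✓, 7 ✓.
At position 8 the labels are {dirty, excl, owned} and the next position 9 has {owned, valid}, so valid ∨ ○excl is false there. This is the first violation.

8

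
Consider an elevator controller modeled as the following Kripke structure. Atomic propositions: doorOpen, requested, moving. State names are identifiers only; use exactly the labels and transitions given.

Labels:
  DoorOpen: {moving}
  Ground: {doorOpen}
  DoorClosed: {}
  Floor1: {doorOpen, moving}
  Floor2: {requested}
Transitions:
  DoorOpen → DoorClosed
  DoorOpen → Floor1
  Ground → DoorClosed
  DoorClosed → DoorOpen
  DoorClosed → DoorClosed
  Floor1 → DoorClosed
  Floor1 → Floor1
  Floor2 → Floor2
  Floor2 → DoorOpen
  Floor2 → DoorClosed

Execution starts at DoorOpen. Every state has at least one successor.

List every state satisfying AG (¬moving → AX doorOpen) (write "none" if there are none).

none

States satisfying ¬moving → AX doorOpen: {DoorOpen, Floor1}.
States satisfying AG (¬moving → AX doorOpen): ∅.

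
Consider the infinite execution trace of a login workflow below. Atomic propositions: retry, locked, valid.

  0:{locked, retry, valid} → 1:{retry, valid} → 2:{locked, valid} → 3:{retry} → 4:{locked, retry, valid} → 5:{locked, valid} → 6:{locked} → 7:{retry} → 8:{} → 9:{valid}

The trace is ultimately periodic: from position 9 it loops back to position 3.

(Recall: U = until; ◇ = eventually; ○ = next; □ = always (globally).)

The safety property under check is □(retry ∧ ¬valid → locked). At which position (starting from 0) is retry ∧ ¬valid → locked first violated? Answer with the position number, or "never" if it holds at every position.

Check retry ∧ ¬valid → locked at each position in order: 0 ✓, 1 ✓, 2 ✓.
At position 3 the labels are {retry}, so retry ∧ ¬valid → locked is false there. This is the first violation.

3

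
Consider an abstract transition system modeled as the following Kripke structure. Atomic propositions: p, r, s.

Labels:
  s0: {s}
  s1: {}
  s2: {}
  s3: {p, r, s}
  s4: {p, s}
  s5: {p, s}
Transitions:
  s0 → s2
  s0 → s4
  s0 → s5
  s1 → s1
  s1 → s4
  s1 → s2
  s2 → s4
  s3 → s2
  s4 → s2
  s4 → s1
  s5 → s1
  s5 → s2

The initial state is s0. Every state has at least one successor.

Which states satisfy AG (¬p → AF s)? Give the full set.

States satisfying ¬p → AF s: {s0, s2, s3, s4, s5}.
States satisfying AG (¬p → AF s): ∅.

none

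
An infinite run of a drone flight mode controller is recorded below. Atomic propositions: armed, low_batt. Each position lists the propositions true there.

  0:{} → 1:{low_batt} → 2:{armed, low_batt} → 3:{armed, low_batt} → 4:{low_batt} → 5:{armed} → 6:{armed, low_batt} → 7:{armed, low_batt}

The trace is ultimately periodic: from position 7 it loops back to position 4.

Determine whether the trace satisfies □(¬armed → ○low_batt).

¬armed → ○low_batt must hold at every position from 0 onward. It fails at position 4, so □(¬armed → ○low_batt) is false.
Positions where ¬armed holds: 0, 1, 4.
Check ○low_batt at each: 0→ok, 1→ok, 4→fails.

Violated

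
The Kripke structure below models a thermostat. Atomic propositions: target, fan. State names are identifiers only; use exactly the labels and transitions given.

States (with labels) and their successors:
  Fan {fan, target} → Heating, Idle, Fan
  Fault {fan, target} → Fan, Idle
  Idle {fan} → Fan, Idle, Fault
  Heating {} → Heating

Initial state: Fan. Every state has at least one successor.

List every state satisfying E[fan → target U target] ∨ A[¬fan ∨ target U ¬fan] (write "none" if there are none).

States satisfying fan → target: {Fan, Fault, Heating}.
States satisfying target: {Fan, Fault}.
States satisfying E[fan → target U target]: {Fan, Fault}.
States satisfying ¬fan ∨ target: {Fan, Fault, Heating}.
States satisfying ¬fan: {Heating}.
States satisfying A[¬fan ∨ target U ¬fan]: {Heating}.
States satisfying E[fan → target U target] ∨ A[¬fan ∨ target U ¬fan]: {Fan, Fault, Heating}.

{Fan, Fault, Heating}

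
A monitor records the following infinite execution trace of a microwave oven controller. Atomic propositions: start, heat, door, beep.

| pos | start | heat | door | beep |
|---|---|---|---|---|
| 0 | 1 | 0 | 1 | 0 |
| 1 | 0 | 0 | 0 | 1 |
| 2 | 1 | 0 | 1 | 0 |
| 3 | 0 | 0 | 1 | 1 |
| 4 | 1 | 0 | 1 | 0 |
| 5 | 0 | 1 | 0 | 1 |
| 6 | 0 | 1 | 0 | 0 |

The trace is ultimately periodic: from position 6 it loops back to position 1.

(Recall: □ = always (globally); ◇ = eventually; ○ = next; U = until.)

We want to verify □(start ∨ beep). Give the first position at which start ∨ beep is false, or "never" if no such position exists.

6

Check start ∨ beep at each position in order: 0 ✓, 1 ✓, 2 ✓, 3 ✓, 4 ✓, 5 ✓.
At position 6 the labels are {heat}, so start ∨ beep is false there. This is the first violation.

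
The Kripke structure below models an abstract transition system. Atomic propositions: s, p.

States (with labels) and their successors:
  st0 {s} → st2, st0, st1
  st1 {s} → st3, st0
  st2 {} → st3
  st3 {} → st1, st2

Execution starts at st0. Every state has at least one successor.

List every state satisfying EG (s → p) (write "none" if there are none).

States satisfying s → p: {st2, st3}.
States satisfying EG (s → p): {st2, st3}.

{st2, st3}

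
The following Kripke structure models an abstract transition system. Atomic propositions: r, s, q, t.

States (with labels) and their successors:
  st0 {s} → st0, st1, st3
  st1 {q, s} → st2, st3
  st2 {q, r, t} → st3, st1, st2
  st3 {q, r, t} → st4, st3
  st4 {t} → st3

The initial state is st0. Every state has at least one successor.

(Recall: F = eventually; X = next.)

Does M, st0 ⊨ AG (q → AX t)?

States satisfying q → AX t: {st0, st1, st3, st4}.
States satisfying AG (q → AX t): {st3, st4}.
st2 is reachable from st0 and violates q → AX t, so AG fails at st0.
st0 ∉ Sat(AG (q → AX t)).

Does not hold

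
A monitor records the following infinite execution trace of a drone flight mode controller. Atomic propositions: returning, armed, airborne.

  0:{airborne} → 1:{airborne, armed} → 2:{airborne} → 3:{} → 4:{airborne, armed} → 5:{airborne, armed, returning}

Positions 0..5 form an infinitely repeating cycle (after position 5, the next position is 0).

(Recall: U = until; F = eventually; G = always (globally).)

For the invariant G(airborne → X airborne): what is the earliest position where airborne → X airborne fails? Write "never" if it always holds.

Check airborne → X airborne at each position in order: 0 ✓, 1 ✓.
At position 2 the labels are {airborne} and the next position 3 has {}, so airborne → X airborne is false there. This is the first violation.

2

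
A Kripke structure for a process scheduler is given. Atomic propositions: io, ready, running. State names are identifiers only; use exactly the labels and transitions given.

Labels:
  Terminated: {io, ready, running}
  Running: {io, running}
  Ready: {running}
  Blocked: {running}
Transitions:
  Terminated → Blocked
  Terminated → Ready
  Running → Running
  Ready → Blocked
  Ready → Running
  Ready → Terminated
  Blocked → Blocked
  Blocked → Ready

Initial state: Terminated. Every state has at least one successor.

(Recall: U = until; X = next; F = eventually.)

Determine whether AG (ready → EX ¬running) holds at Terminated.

No

States satisfying ready → EX ¬running: {Running, Ready, Blocked}.
States satisfying AG (ready → EX ¬running): {Running}.
Terminated is reachable from Terminated and violates ready → EX ¬running, so AG fails at Terminated.
Terminated ∉ Sat(AG (ready → EX ¬running)).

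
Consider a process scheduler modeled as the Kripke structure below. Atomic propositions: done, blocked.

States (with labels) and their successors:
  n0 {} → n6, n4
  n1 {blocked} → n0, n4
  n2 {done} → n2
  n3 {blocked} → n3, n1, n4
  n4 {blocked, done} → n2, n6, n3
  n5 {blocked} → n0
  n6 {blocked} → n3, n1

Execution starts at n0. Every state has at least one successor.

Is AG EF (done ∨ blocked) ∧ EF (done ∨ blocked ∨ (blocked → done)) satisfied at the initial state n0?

States satisfying EF (done ∨ blocked): {n0, n1, n2, n3, n4, n5, n6}.
States satisfying AG EF (done ∨ blocked): {n0, n1, n2, n3, n4, n5, n6}.
States satisfying done ∨ blocked ∨ (blocked → done): {n0, n1, n2, n3, n4, n5, n6}.
States satisfying EF (done ∨ blocked ∨ (blocked → done)): {n0, n1, n2, n3, n4, n5, n6}.
States satisfying AG EF (done ∨ blocked) ∧ EF (done ∨ blocked ∨ (blocked → done)): {n0, n1, n2, n3, n4, n5, n6}.
n0 ∈ Sat(AG EF (done ∨ blocked) ∧ EF (done ∨ blocked ∨ (blocked → done))).

Yes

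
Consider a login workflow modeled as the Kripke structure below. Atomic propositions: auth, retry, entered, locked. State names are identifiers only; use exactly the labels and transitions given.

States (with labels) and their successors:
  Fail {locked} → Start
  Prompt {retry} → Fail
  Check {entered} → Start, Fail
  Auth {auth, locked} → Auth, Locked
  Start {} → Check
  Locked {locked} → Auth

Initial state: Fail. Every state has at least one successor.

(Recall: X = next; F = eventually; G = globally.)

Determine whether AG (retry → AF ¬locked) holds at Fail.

States satisfying retry → AF ¬locked: {Fail, Prompt, Check, Auth, Start, Locked}.
States satisfying AG (retry → AF ¬locked): {Fail, Prompt, Check, Auth, Start, Locked}.
Every state reachable from Fail satisfies retry → AF ¬locked.
Fail ∈ Sat(AG (retry → AF ¬locked)).

Yes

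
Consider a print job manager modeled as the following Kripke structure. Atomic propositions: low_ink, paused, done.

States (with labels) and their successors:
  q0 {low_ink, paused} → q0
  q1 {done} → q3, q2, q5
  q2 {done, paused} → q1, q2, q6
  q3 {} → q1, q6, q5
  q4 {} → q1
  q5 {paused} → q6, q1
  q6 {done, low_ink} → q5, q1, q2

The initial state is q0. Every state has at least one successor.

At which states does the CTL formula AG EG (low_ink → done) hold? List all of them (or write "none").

{q1, q2, q3, q4, q5, q6}

States satisfying EG (low_ink → done): {q1, q2, q3, q4, q5, q6}.
States satisfying AG EG (low_ink → done): {q1, q2, q3, q4, q5, q6}.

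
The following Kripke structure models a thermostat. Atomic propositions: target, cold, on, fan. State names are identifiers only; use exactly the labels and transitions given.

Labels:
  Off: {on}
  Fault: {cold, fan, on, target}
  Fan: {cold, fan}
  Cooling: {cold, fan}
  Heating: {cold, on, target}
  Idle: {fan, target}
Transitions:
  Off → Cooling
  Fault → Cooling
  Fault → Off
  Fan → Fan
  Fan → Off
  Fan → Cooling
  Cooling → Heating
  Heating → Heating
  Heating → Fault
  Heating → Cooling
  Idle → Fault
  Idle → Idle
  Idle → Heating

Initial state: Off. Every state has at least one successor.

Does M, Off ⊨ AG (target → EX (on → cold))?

Yes

States satisfying target → EX (on → cold): {Off, Fault, Fan, Cooling, Heating, Idle}.
States satisfying AG (target → EX (on → cold)): {Off, Fault, Fan, Cooling, Heating, Idle}.
Every state reachable from Off satisfies target → EX (on → cold).
Off ∈ Sat(AG (target → EX (on → cold))).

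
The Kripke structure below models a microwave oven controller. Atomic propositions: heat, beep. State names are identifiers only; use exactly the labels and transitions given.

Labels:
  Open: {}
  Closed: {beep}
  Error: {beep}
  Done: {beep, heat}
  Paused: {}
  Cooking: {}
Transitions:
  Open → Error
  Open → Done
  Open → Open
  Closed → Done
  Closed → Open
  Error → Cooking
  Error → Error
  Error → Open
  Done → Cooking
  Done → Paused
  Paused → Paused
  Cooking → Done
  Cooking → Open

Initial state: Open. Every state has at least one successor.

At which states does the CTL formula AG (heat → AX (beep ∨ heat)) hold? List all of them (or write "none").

States satisfying heat → AX (beep ∨ heat): {Open, Closed, Error, Paused, Cooking}.
States satisfying AG (heat → AX (beep ∨ heat)): {Paused}.

{Paused}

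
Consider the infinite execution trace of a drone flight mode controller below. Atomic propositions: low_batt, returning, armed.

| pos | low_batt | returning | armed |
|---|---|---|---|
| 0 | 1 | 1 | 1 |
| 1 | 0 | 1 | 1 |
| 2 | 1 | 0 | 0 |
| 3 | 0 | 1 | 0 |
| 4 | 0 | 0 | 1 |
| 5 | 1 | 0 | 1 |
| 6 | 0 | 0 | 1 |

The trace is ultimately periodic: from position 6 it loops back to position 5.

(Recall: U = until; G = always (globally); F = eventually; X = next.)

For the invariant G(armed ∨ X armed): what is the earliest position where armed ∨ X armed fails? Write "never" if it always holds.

Check armed ∨ X armed at each position in order: 0 ✓, 1 ✓.
At position 2 the labels are {low_batt} and the next position 3 has {returning}, so armed ∨ X armed is false there. This is the first violation.

2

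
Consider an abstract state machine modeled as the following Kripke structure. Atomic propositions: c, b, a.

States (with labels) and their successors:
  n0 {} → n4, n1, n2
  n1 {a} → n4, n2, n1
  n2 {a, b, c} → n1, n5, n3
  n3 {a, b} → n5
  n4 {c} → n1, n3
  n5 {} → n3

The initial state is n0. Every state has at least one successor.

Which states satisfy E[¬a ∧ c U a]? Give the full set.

{n1, n2, n3, n4}

States satisfying ¬a ∧ c: {n4}.
States satisfying a: {n1, n2, n3}.
States satisfying E[¬a ∧ c U a]: {n1, n2, n3, n4}.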